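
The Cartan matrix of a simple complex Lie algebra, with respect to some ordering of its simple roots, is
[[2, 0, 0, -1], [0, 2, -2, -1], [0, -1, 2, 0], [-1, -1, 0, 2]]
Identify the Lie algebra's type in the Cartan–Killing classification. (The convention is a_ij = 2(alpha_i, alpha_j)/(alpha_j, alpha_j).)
B4

The matrix has rank 4 with 2's on the diagonal. Reading the off-diagonal entries as Dynkin edges (a single edge where a_ij = a_ji = -1; a double or triple edge where a_ij * a_ji = 2 or 3), the diagram is a chain of 4 nodes with a double edge at one end; the terminal node there is the unique short simple root (B_4). One simple-root ordering that puts it in standard form is (alpha_1, alpha_4, alpha_2, alpha_3). So the algebra is type B_4, i.e. so(9).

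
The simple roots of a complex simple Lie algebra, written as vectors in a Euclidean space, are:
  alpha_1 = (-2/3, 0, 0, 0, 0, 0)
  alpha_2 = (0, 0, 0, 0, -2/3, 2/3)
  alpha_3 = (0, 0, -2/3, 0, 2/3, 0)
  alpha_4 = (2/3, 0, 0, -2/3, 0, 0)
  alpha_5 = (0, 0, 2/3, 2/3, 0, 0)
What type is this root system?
Compute the Cartan integers a_ij = 2(alpha_i, alpha_j)/(alpha_j, alpha_j); the resulting 5x5 Cartan matrix is
[[2, 0, 0, -1, 0], [0, 2, -1, 0, 0], [0, -1, 2, 0, -1], [-2, 0, 0, 2, -1], [0, 0, -1, -1, 2]].
The roots have two lengths (squared-length ratio 2:1); the short ones are alpha_{1}. The associated Dynkin diagram is a chain of 5 nodes with a double edge at one end; the terminal node there is the unique short simple root (B_5), so the type is B_5 (the algebra so(11)).

B5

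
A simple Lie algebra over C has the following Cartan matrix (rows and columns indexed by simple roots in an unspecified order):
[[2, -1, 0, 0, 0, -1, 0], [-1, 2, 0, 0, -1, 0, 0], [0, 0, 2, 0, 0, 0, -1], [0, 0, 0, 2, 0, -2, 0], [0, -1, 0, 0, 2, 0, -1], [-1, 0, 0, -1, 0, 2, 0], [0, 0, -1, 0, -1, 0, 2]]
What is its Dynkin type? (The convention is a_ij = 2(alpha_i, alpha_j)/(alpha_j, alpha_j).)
C7

The matrix has rank 7 with 2's on the diagonal. Reading the off-diagonal entries as Dynkin edges (a single edge where a_ij = a_ji = -1; a double or triple edge where a_ij * a_ji = 2 or 3), the diagram is a chain of 7 nodes with a double edge at one end; the terminal node there is the unique long simple root (C_7). One simple-root ordering that puts it in standard form is (alpha_3, alpha_7, alpha_5, alpha_2, alpha_1, alpha_6, alpha_4). So the algebra is type C_7, i.e. sp(14).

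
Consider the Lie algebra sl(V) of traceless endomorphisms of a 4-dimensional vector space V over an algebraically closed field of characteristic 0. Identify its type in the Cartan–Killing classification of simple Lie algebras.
type A_3

This is sl(4), which has dimension 4^2 - 1 = 15 and rank 4 - 1 = 3 (a Cartan subalgebra is the diagonal traceless matrices). In the classification of classical Lie algebras, the special linear algebra sl(n+1) has type A_n; here n = 3, so the Dynkin diagram is a chain of 3 nodes with single edges (A_3). Hence the type is A_3.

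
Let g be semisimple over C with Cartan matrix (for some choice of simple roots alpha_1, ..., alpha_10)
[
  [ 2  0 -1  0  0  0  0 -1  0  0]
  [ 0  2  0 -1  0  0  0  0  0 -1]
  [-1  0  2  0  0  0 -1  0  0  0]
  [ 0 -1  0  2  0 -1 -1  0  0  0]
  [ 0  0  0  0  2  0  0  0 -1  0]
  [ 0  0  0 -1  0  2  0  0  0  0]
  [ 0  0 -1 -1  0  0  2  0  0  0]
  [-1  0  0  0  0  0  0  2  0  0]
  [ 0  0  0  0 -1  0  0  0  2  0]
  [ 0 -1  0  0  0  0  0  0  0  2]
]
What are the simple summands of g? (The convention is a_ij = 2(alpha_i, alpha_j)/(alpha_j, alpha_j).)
A2 ⊕ E8

The diagram associated to this matrix has two connected components: the simple roots {alpha_5, alpha_9} form a chain of 2 nodes with single edges (A_2), and {alpha_1, alpha_2, alpha_3, alpha_4, alpha_6, alpha_7, alpha_8, alpha_10} form a chain of 7 nodes with one extra node attached to the third node from one end (E_8). A semisimple Lie algebra decomposes uniquely as the direct sum of simple ideals, one per connected component of its Dynkin diagram, so g ≅ A_2 ⊕ E_8 (dimension 8 + 248 = 256).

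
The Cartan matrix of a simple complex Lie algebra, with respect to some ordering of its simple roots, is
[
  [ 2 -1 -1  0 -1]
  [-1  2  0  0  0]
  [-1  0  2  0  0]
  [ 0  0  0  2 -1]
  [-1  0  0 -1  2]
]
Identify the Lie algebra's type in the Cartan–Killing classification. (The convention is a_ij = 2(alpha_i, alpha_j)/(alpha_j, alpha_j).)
D_5 (so(10))

The matrix has rank 5 with 2's on the diagonal. Reading the off-diagonal entries as Dynkin edges (a single edge where a_ij = a_ji = -1; a double or triple edge where a_ij * a_ji = 2 or 3), the diagram is a chain of 3 nodes with a fork of two nodes at one end (D_5). One simple-root ordering that puts it in standard form is (alpha_4, alpha_5, alpha_1, alpha_2, alpha_3). So the algebra is type D_5, i.e. so(10).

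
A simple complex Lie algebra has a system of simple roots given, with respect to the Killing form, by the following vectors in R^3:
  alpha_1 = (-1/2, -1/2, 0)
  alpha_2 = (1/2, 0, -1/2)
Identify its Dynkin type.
A2

Compute the Cartan integers a_ij = 2(alpha_i, alpha_j)/(alpha_j, alpha_j); the resulting 2x2 Cartan matrix is
[[2, -1], [-1, 2]].
All simple roots have the same length, so the diagram is simply laced. The associated Dynkin diagram is a chain of 2 nodes with single edges (A_2), so the type is A_2 (the algebra sl(3)).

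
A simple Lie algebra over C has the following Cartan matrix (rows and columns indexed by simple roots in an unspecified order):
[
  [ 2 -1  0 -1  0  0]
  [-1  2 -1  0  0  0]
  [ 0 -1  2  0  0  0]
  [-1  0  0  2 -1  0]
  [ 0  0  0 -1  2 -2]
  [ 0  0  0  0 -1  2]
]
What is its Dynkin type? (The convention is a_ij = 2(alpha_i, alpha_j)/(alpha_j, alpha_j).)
The matrix has rank 6 with 2's on the diagonal. Reading the off-diagonal entries as Dynkin edges (a single edge where a_ij = a_ji = -1; a double or triple edge where a_ij * a_ji = 2 or 3), the diagram is a chain of 6 nodes with a double edge at one end; the terminal node there is the unique short simple root (B_6). One simple-root ordering that puts it in standard form is (alpha_3, alpha_2, alpha_1, alpha_4, alpha_5, alpha_6). So the algebra is type B_6, i.e. so(13).

B_6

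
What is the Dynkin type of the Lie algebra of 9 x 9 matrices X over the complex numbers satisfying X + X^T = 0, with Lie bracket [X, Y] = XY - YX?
This is so(9) with 9 odd, which has dimension 9(9-1)/2 = 36 and rank (9-1)/2 = 4. In the classification of classical Lie algebras, the orthogonal algebra so(2n+1) in an odd number of variables has type B_n; here n = 4, so the Dynkin diagram is a chain of 4 nodes with a double edge at one end; the terminal node there is the unique short simple root (B_4). Hence the type is B_4.

type B_4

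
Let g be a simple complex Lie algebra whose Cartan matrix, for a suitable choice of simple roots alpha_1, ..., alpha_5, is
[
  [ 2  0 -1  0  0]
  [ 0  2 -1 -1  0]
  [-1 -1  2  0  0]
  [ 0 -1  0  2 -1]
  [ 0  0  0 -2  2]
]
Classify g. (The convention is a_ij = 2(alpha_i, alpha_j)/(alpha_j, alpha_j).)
C_5

The matrix has rank 5 with 2's on the diagonal. Reading the off-diagonal entries as Dynkin edges (a single edge where a_ij = a_ji = -1; a double or triple edge where a_ij * a_ji = 2 or 3), the diagram is a chain of 5 nodes with a double edge at one end; the terminal node there is the unique long simple root (C_5). One simple-root ordering that puts it in standard form is (alpha_1, alpha_3, alpha_2, alpha_4, alpha_5). So the algebra is type C_5, i.e. sp(10).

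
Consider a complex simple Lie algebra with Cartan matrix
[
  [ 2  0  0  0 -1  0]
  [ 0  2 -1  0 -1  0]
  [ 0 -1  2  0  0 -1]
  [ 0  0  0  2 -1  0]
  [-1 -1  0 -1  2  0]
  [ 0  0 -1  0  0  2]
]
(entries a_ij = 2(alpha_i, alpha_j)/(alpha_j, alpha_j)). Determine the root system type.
The matrix has rank 6 with 2's on the diagonal. Reading the off-diagonal entries as Dynkin edges (a single edge where a_ij = a_ji = -1; a double or triple edge where a_ij * a_ji = 2 or 3), the diagram is a chain of 4 nodes with a fork of two nodes at one end (D_6). One simple-root ordering that puts it in standard form is (alpha_6, alpha_3, alpha_2, alpha_5, alpha_4, alpha_1). So the algebra is type D_6, i.e. so(12).

D6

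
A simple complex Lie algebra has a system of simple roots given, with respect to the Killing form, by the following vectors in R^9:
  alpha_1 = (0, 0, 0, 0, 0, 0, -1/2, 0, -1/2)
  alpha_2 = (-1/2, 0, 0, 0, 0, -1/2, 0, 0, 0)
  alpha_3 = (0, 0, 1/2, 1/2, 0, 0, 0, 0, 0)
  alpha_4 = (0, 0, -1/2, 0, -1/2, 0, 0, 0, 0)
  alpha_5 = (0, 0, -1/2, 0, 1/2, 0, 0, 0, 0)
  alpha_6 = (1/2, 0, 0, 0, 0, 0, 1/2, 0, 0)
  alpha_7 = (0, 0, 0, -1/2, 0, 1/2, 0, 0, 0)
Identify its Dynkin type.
D_7 (so(14))

Compute the Cartan integers a_ij = 2(alpha_i, alpha_j)/(alpha_j, alpha_j); the resulting 7x7 Cartan matrix is
[[2, 0, 0, 0, 0, -1, 0], [0, 2, 0, 0, 0, -1, -1], [0, 0, 2, -1, -1, 0, -1], [0, 0, -1, 2, 0, 0, 0], [0, 0, -1, 0, 2, 0, 0], [-1, -1, 0, 0, 0, 2, 0], [0, -1, -1, 0, 0, 0, 2]].
All simple roots have the same length, so the diagram is simply laced. The associated Dynkin diagram is a chain of 5 nodes with a fork of two nodes at one end (D_7), so the type is D_7 (the algebra so(14)).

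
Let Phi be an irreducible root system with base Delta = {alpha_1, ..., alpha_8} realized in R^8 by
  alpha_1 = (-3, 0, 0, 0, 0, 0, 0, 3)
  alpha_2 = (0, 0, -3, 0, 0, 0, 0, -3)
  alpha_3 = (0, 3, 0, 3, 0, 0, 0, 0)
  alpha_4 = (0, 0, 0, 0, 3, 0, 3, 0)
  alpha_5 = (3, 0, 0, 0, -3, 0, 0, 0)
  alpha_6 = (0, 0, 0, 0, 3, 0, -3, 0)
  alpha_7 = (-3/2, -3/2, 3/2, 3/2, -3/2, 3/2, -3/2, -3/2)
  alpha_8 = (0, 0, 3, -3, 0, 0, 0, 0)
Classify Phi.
Compute the Cartan integers a_ij = 2(alpha_i, alpha_j)/(alpha_j, alpha_j); the resulting 8x8 Cartan matrix is
[[2, -1, 0, 0, -1, 0, 0, 0], [-1, 2, 0, 0, 0, 0, 0, -1], [0, 0, 2, 0, 0, 0, 0, -1], [0, 0, 0, 2, -1, 0, -1, 0], [-1, 0, 0, -1, 2, -1, 0, 0], [0, 0, 0, 0, -1, 2, 0, 0], [0, 0, 0, -1, 0, 0, 2, 0], [0, -1, -1, 0, 0, 0, 0, 2]].
All simple roots have the same length, so the diagram is simply laced. The associated Dynkin diagram is a chain of 7 nodes with one extra node attached to the third node from one end (E_8), so the type is E_8.

E_8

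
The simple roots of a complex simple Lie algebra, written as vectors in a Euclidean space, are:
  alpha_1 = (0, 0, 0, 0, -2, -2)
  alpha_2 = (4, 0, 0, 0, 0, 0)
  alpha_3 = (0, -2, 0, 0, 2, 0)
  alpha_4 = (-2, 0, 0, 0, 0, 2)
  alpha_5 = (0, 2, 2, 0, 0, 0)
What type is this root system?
C_5

Compute the Cartan integers a_ij = 2(alpha_i, alpha_j)/(alpha_j, alpha_j); the resulting 5x5 Cartan matrix is
[[2, 0, -1, -1, 0], [0, 2, 0, -2, 0], [-1, 0, 2, 0, -1], [-1, -1, 0, 2, 0], [0, 0, -1, 0, 2]].
The roots have two lengths (squared-length ratio 2:1); the short ones are alpha_{1,3,4,5}. The associated Dynkin diagram is a chain of 5 nodes with a double edge at one end; the terminal node there is the unique long simple root (C_5), so the type is C_5 (the algebra sp(10)).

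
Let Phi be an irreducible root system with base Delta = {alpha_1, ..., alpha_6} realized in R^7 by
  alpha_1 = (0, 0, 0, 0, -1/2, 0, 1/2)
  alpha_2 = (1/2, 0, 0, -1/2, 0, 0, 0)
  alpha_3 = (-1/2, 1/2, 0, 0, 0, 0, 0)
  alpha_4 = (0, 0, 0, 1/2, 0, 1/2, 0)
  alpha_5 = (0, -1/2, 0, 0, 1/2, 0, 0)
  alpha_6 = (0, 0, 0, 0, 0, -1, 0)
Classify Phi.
type C_6

Compute the Cartan integers a_ij = 2(alpha_i, alpha_j)/(alpha_j, alpha_j); the resulting 6x6 Cartan matrix is
[[2, 0, 0, 0, -1, 0], [0, 2, -1, -1, 0, 0], [0, -1, 2, 0, -1, 0], [0, -1, 0, 2, 0, -1], [-1, 0, -1, 0, 2, 0], [0, 0, 0, -2, 0, 2]].
The roots have two lengths (squared-length ratio 2:1); the short ones are alpha_{1,2,3,4,5}. The associated Dynkin diagram is a chain of 6 nodes with a double edge at one end; the terminal node there is the unique long simple root (C_6), so the type is C_6 (the algebra sp(12)).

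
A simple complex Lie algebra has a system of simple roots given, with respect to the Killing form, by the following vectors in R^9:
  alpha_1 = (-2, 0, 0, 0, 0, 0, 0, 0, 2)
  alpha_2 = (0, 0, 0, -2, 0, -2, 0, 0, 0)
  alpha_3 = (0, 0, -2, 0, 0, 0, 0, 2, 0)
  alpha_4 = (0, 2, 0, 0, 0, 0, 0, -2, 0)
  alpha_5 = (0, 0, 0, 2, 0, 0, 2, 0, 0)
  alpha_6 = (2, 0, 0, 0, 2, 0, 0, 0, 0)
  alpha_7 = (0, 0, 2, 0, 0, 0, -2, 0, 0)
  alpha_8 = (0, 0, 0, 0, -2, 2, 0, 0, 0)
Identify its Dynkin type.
Compute the Cartan integers a_ij = 2(alpha_i, alpha_j)/(alpha_j, alpha_j); the resulting 8x8 Cartan matrix is
[[2, 0, 0, 0, 0, -1, 0, 0], [0, 2, 0, 0, -1, 0, 0, -1], [0, 0, 2, -1, 0, 0, -1, 0], [0, 0, -1, 2, 0, 0, 0, 0], [0, -1, 0, 0, 2, 0, -1, 0], [-1, 0, 0, 0, 0, 2, 0, -1], [0, 0, -1, 0, -1, 0, 2, 0], [0, -1, 0, 0, 0, -1, 0, 2]].
All simple roots have the same length, so the diagram is simply laced. The associated Dynkin diagram is a chain of 8 nodes with single edges (A_8), so the type is A_8 (the algebra sl(9)).

type A_8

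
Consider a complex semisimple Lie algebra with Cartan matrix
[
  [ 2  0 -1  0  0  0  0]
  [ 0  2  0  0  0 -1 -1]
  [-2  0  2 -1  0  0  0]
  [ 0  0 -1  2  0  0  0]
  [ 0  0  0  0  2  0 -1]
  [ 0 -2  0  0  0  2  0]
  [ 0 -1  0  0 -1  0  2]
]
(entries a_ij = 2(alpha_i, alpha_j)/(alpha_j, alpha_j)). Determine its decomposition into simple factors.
The diagram associated to this matrix has two connected components: the simple roots {alpha_1, alpha_3, alpha_4} form a chain of 3 nodes with a double edge at one end; the terminal node there is the unique short simple root (B_3), and {alpha_2, alpha_5, alpha_6, alpha_7} form a chain of 4 nodes with a double edge at one end; the terminal node there is the unique long simple root (C_4). A semisimple Lie algebra decomposes uniquely as the direct sum of simple ideals, one per connected component of its Dynkin diagram, so g ≅ B_3 ⊕ C_4 (dimension 21 + 36 = 57).

B_3 ⊕ C_4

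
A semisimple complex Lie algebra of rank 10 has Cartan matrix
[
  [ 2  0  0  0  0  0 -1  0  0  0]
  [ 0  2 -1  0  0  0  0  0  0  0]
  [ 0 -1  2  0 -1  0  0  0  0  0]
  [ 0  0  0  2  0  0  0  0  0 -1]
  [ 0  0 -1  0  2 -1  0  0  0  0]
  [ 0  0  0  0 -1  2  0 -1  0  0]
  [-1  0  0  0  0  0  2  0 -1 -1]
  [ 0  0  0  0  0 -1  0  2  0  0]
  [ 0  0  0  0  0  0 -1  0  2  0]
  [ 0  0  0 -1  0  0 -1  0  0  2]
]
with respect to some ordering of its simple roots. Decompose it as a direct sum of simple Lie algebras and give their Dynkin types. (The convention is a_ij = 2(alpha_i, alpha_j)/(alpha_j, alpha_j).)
The diagram associated to this matrix has two connected components: the simple roots {alpha_2, alpha_3, alpha_5, alpha_6, alpha_8} form a chain of 5 nodes with single edges (A_5), and {alpha_1, alpha_4, alpha_7, alpha_9, alpha_10} form a chain of 3 nodes with a fork of two nodes at one end (D_5). A semisimple Lie algebra decomposes uniquely as the direct sum of simple ideals, one per connected component of its Dynkin diagram, so g ≅ A_5 ⊕ D_5 (dimension 35 + 45 = 80).

A_5 + D_5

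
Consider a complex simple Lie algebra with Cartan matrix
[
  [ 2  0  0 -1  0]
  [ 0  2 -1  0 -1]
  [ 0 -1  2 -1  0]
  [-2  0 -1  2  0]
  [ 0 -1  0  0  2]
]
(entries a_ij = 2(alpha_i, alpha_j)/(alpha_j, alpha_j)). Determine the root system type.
The matrix has rank 5 with 2's on the diagonal. Reading the off-diagonal entries as Dynkin edges (a single edge where a_ij = a_ji = -1; a double or triple edge where a_ij * a_ji = 2 or 3), the diagram is a chain of 5 nodes with a double edge at one end; the terminal node there is the unique short simple root (B_5). One simple-root ordering that puts it in standard form is (alpha_5, alpha_2, alpha_3, alpha_4, alpha_1). So the algebra is type B_5, i.e. so(11).

B_5 (so(11))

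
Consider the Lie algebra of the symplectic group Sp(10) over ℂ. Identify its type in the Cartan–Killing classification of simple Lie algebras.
This is sp(10), which has dimension 10(10+1)/2 = 55 and rank 10/2 = 5. In the classification of classical Lie algebras, the symplectic algebra sp(2n) has type C_n; here n = 5, so the Dynkin diagram is a chain of 5 nodes with a double edge at one end; the terminal node there is the unique long simple root (C_5). Hence the type is C_5.

C5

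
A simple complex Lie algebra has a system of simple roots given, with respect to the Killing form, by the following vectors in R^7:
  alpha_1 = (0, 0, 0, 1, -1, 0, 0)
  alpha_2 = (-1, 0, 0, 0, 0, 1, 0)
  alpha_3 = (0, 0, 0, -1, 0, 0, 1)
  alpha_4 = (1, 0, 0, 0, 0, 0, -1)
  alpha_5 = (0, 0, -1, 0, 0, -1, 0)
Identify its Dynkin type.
type A_5

Compute the Cartan integers a_ij = 2(alpha_i, alpha_j)/(alpha_j, alpha_j); the resulting 5x5 Cartan matrix is
[[2, 0, -1, 0, 0], [0, 2, 0, -1, -1], [-1, 0, 2, -1, 0], [0, -1, -1, 2, 0], [0, -1, 0, 0, 2]].
All simple roots have the same length, so the diagram is simply laced. The associated Dynkin diagram is a chain of 5 nodes with single edges (A_5), so the type is A_5 (the algebra sl(6)).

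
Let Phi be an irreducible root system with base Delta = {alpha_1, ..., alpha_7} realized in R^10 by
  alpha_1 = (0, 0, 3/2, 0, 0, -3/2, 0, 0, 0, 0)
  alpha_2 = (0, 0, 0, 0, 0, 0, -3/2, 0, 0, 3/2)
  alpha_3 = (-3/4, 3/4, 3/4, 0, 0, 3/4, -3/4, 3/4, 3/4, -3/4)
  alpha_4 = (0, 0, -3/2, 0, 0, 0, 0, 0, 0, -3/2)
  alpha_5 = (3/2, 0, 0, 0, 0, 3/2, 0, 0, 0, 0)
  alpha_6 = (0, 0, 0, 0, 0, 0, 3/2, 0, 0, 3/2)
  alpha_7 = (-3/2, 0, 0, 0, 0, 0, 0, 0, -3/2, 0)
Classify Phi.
Compute the Cartan integers a_ij = 2(alpha_i, alpha_j)/(alpha_j, alpha_j); the resulting 7x7 Cartan matrix is
[[2, 0, 0, -1, -1, 0, 0], [0, 2, 0, -1, 0, 0, 0], [0, 0, 2, 0, 0, -1, 0], [-1, -1, 0, 2, 0, -1, 0], [-1, 0, 0, 0, 2, 0, -1], [0, 0, -1, -1, 0, 2, 0], [0, 0, 0, 0, -1, 0, 2]].
All simple roots have the same length, so the diagram is simply laced. The associated Dynkin diagram is a chain of 6 nodes with one extra node attached to the third node from one end (E_7), so the type is E_7.

E7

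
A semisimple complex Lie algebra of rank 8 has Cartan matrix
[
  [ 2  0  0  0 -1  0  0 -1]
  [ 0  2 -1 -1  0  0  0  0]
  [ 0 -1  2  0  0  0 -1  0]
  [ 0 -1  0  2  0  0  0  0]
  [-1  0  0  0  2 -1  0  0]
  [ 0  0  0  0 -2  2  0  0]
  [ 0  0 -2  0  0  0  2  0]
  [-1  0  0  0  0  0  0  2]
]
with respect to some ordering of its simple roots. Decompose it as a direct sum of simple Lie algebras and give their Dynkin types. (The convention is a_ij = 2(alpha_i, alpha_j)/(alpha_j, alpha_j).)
The diagram associated to this matrix has two connected components: the simple roots {alpha_2, alpha_3, alpha_4, alpha_7} form a chain of 4 nodes with a double edge at one end; the terminal node there is the unique long simple root (C_4), and {alpha_1, alpha_5, alpha_6, alpha_8} form a chain of 4 nodes with a double edge at one end; the terminal node there is the unique long simple root (C_4). A semisimple Lie algebra decomposes uniquely as the direct sum of simple ideals, one per connected component of its Dynkin diagram, so g ≅ C_4 ⊕ C_4 (dimension 36 + 36 = 72).

C_4 ⊕ C_4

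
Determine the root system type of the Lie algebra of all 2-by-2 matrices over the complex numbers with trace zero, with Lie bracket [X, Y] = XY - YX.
This is sl(2), which has dimension 2^2 - 1 = 3 and rank 2 - 1 = 1 (a Cartan subalgebra is the diagonal traceless matrices). In the classification of classical Lie algebras, the special linear algebra sl(n+1) has type A_n; here n = 1, so the Dynkin diagram is a chain of 1 nodes with single edges (A_1). Hence the type is A_1.

A1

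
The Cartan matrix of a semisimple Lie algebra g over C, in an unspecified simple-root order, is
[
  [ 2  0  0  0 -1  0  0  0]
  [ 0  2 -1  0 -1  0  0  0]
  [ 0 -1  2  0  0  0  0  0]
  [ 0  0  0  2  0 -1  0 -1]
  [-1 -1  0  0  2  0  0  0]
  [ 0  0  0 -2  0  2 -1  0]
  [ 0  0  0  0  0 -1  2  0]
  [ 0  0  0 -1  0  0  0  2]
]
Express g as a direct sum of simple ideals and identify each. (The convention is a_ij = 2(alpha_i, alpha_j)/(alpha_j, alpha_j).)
A_4 + F_4

The diagram associated to this matrix has two connected components: the simple roots {alpha_1, alpha_2, alpha_3, alpha_5} form a chain of 4 nodes with single edges (A_4), and {alpha_4, alpha_6, alpha_7, alpha_8} form a chain of 4 nodes with a double edge between the middle two (F_4). A semisimple Lie algebra decomposes uniquely as the direct sum of simple ideals, one per connected component of its Dynkin diagram, so g ≅ A_4 ⊕ F_4 (dimension 24 + 52 = 76).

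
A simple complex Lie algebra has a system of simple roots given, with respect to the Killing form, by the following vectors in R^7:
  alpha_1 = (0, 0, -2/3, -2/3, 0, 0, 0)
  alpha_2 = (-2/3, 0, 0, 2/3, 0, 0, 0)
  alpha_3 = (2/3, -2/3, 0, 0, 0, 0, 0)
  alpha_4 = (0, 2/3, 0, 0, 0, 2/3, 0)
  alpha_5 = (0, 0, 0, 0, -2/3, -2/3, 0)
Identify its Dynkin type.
Compute the Cartan integers a_ij = 2(alpha_i, alpha_j)/(alpha_j, alpha_j); the resulting 5x5 Cartan matrix is
[[2, -1, 0, 0, 0], [-1, 2, -1, 0, 0], [0, -1, 2, -1, 0], [0, 0, -1, 2, -1], [0, 0, 0, -1, 2]].
All simple roots have the same length, so the diagram is simply laced. The associated Dynkin diagram is a chain of 5 nodes with single edges (A_5), so the type is A_5 (the algebra sl(6)).

type A_5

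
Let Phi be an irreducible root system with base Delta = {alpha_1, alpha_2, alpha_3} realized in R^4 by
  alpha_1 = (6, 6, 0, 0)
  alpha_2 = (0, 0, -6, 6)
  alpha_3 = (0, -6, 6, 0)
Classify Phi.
Compute the Cartan integers a_ij = 2(alpha_i, alpha_j)/(alpha_j, alpha_j); the resulting 3x3 Cartan matrix is
[[2, 0, -1], [0, 2, -1], [-1, -1, 2]].
All simple roots have the same length, so the diagram is simply laced. The associated Dynkin diagram is a chain of 3 nodes with single edges (A_3), so the type is A_3 (the algebra sl(4)).

type A_3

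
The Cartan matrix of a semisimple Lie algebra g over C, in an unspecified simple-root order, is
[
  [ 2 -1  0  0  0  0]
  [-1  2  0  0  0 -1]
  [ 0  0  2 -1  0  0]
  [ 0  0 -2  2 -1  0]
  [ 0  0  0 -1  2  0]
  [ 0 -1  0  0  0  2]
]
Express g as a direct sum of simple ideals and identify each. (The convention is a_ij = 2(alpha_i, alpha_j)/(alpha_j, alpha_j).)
The diagram associated to this matrix has two connected components: the simple roots {alpha_1, alpha_2, alpha_6} form a chain of 3 nodes with single edges (A_3), and {alpha_3, alpha_4, alpha_5} form a chain of 3 nodes with a double edge at one end; the terminal node there is the unique short simple root (B_3). A semisimple Lie algebra decomposes uniquely as the direct sum of simple ideals, one per connected component of its Dynkin diagram, so g ≅ A_3 ⊕ B_3 (dimension 15 + 21 = 36).

A3 + B3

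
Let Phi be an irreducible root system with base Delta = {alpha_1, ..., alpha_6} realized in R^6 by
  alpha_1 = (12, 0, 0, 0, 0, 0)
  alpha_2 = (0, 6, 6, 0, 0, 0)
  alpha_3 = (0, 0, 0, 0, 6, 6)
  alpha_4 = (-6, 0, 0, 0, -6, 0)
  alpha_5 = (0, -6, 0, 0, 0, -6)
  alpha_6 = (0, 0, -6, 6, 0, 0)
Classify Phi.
C_6 (sp(12))

Compute the Cartan integers a_ij = 2(alpha_i, alpha_j)/(alpha_j, alpha_j); the resulting 6x6 Cartan matrix is
[[2, 0, 0, -2, 0, 0], [0, 2, 0, 0, -1, -1], [0, 0, 2, -1, -1, 0], [-1, 0, -1, 2, 0, 0], [0, -1, -1, 0, 2, 0], [0, -1, 0, 0, 0, 2]].
The roots have two lengths (squared-length ratio 2:1); the short ones are alpha_{2,3,4,5,6}. The associated Dynkin diagram is a chain of 6 nodes with a double edge at one end; the terminal node there is the unique long simple root (C_6), so the type is C_6 (the algebra sp(12)).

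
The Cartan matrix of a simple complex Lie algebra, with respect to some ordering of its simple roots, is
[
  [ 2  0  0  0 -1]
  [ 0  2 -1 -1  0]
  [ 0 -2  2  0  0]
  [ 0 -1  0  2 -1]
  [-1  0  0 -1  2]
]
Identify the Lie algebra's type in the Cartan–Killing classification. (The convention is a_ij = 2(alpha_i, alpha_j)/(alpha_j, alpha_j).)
The matrix has rank 5 with 2's on the diagonal. Reading the off-diagonal entries as Dynkin edges (a single edge where a_ij = a_ji = -1; a double or triple edge where a_ij * a_ji = 2 or 3), the diagram is a chain of 5 nodes with a double edge at one end; the terminal node there is the unique long simple root (C_5). One simple-root ordering that puts it in standard form is (alpha_1, alpha_5, alpha_4, alpha_2, alpha_3). So the algebra is type C_5, i.e. sp(10).

type C_5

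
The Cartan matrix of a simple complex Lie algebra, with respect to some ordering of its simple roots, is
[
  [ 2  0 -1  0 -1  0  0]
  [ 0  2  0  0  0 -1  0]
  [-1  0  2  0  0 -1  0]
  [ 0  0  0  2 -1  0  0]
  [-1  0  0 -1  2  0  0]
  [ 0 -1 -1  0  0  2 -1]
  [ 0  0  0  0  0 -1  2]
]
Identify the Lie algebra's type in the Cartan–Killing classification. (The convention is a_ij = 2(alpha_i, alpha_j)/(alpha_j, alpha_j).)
D_7 (so(14))

The matrix has rank 7 with 2's on the diagonal. Reading the off-diagonal entries as Dynkin edges (a single edge where a_ij = a_ji = -1; a double or triple edge where a_ij * a_ji = 2 or 3), the diagram is a chain of 5 nodes with a fork of two nodes at one end (D_7). One simple-root ordering that puts it in standard form is (alpha_4, alpha_5, alpha_1, alpha_3, alpha_6, alpha_2, alpha_7). So the algebra is type D_7, i.e. so(14).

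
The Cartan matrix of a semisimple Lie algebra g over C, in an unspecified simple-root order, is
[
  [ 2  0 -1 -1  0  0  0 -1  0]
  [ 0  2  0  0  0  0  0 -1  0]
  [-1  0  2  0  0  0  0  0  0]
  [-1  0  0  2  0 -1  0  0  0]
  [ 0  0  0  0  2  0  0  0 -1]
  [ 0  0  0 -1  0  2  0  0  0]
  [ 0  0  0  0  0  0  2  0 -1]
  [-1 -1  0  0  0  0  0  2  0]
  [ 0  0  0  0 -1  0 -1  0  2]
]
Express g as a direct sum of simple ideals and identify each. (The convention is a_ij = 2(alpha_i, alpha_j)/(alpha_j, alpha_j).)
A_3 (sl(4)) ⊕ E_6

The diagram associated to this matrix has two connected components: the simple roots {alpha_5, alpha_7, alpha_9} form a chain of 3 nodes with single edges (A_3), and {alpha_1, alpha_2, alpha_3, alpha_4, alpha_6, alpha_8} form a chain of 5 nodes with one extra node attached to the third node from one end (E_6). A semisimple Lie algebra decomposes uniquely as the direct sum of simple ideals, one per connected component of its Dynkin diagram, so g ≅ A_3 ⊕ E_6 (dimension 15 + 78 = 93).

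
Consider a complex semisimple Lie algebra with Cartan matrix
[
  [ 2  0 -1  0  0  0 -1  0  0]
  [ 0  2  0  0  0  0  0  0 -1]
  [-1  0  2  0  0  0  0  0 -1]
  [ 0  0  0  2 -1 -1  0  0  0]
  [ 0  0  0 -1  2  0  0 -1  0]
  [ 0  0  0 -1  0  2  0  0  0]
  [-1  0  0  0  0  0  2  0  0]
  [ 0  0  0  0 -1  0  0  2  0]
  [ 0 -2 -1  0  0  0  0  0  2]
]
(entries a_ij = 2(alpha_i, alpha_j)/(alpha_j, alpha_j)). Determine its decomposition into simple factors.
A_4 (sl(5)) + B_5 (so(11))

The diagram associated to this matrix has two connected components: the simple roots {alpha_4, alpha_5, alpha_6, alpha_8} form a chain of 4 nodes with single edges (A_4), and {alpha_1, alpha_2, alpha_3, alpha_7, alpha_9} form a chain of 5 nodes with a double edge at one end; the terminal node there is the unique short simple root (B_5). A semisimple Lie algebra decomposes uniquely as the direct sum of simple ideals, one per connected component of its Dynkin diagram, so g ≅ A_4 ⊕ B_5 (dimension 24 + 55 = 79).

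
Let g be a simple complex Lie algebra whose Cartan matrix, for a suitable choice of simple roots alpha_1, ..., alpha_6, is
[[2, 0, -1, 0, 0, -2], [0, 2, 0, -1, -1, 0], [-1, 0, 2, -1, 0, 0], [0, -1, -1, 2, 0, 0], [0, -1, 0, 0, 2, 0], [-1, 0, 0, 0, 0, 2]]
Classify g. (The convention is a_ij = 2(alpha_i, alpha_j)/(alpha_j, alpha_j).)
B6

The matrix has rank 6 with 2's on the diagonal. Reading the off-diagonal entries as Dynkin edges (a single edge where a_ij = a_ji = -1; a double or triple edge where a_ij * a_ji = 2 or 3), the diagram is a chain of 6 nodes with a double edge at one end; the terminal node there is the unique short simple root (B_6). One simple-root ordering that puts it in standard form is (alpha_5, alpha_2, alpha_4, alpha_3, alpha_1, alpha_6). So the algebra is type B_6, i.e. so(13).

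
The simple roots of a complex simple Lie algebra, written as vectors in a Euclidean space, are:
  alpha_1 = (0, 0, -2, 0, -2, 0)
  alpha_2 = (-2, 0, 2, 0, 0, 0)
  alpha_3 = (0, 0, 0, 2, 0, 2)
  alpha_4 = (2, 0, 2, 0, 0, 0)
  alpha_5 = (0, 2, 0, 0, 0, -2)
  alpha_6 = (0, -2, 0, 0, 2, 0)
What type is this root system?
Compute the Cartan integers a_ij = 2(alpha_i, alpha_j)/(alpha_j, alpha_j); the resulting 6x6 Cartan matrix is
[[2, -1, 0, -1, 0, -1], [-1, 2, 0, 0, 0, 0], [0, 0, 2, 0, -1, 0], [-1, 0, 0, 2, 0, 0], [0, 0, -1, 0, 2, -1], [-1, 0, 0, 0, -1, 2]].
All simple roots have the same length, so the diagram is simply laced. The associated Dynkin diagram is a chain of 4 nodes with a fork of two nodes at one end (D_6), so the type is D_6 (the algebra so(12)).

D6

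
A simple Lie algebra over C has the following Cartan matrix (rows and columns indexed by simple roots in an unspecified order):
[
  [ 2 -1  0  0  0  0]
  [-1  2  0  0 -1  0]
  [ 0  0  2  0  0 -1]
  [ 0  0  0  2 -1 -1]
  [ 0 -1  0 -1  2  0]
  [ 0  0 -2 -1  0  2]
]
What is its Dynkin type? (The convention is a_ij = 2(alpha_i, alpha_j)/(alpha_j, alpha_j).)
B6

The matrix has rank 6 with 2's on the diagonal. Reading the off-diagonal entries as Dynkin edges (a single edge where a_ij = a_ji = -1; a double or triple edge where a_ij * a_ji = 2 or 3), the diagram is a chain of 6 nodes with a double edge at one end; the terminal node there is the unique short simple root (B_6). One simple-root ordering that puts it in standard form is (alpha_1, alpha_2, alpha_5, alpha_4, alpha_6, alpha_3). So the algebra is type B_6, i.e. so(13).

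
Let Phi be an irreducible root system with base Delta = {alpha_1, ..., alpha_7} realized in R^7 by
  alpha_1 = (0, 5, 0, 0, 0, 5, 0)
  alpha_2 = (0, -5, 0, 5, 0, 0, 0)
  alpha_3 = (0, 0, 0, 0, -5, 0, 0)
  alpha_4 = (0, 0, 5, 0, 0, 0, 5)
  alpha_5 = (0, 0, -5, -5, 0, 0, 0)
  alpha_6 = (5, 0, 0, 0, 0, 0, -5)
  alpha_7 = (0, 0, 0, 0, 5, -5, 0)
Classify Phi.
type B_7

Compute the Cartan integers a_ij = 2(alpha_i, alpha_j)/(alpha_j, alpha_j); the resulting 7x7 Cartan matrix is
[[2, -1, 0, 0, 0, 0, -1], [-1, 2, 0, 0, -1, 0, 0], [0, 0, 2, 0, 0, 0, -1], [0, 0, 0, 2, -1, -1, 0], [0, -1, 0, -1, 2, 0, 0], [0, 0, 0, -1, 0, 2, 0], [-1, 0, -2, 0, 0, 0, 2]].
The roots have two lengths (squared-length ratio 2:1); the short ones are alpha_{3}. The associated Dynkin diagram is a chain of 7 nodes with a double edge at one end; the terminal node there is the unique short simple root (B_7), so the type is B_7 (the algebra so(15)).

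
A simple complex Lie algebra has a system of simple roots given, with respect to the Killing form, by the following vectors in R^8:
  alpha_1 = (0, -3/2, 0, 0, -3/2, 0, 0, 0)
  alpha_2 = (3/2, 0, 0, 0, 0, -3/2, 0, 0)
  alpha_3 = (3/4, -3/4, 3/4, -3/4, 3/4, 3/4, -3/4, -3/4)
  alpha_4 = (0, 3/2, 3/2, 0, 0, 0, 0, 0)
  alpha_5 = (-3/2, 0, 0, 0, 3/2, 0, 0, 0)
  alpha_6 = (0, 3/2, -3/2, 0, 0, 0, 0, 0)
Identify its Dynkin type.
E_6

Compute the Cartan integers a_ij = 2(alpha_i, alpha_j)/(alpha_j, alpha_j); the resulting 6x6 Cartan matrix is
[[2, 0, 0, -1, -1, -1], [0, 2, 0, 0, -1, 0], [0, 0, 2, 0, 0, -1], [-1, 0, 0, 2, 0, 0], [-1, -1, 0, 0, 2, 0], [-1, 0, -1, 0, 0, 2]].
All simple roots have the same length, so the diagram is simply laced. The associated Dynkin diagram is a chain of 5 nodes with one extra node attached to the third node from one end (E_6), so the type is E_6.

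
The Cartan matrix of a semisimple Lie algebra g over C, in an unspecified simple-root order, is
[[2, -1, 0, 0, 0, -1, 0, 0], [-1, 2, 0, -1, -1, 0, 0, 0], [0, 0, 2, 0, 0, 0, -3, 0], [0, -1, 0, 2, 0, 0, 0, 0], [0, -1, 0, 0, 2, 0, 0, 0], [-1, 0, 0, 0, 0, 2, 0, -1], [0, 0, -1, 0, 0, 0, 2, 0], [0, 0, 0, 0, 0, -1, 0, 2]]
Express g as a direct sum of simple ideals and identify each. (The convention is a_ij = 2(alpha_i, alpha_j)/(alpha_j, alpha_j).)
D_6 (so(12)) ⊕ G_2

The diagram associated to this matrix has two connected components: the simple roots {alpha_1, alpha_2, alpha_4, alpha_5, alpha_6, alpha_8} form a chain of 4 nodes with a fork of two nodes at one end (D_6), and {alpha_3, alpha_7} form two nodes joined by a triple edge (G_2). A semisimple Lie algebra decomposes uniquely as the direct sum of simple ideals, one per connected component of its Dynkin diagram, so g ≅ D_6 ⊕ G_2 (dimension 66 + 14 = 80).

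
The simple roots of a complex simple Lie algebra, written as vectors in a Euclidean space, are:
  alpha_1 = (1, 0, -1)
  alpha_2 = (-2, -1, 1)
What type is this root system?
Compute the Cartan integers a_ij = 2(alpha_i, alpha_j)/(alpha_j, alpha_j); the resulting 2x2 Cartan matrix is
[[2, -1], [-3, 2]].
The roots have two lengths (squared-length ratio 3:1); the short ones are alpha_{1}. The associated Dynkin diagram is two nodes joined by a triple edge (G_2), so the type is G_2.

type G_2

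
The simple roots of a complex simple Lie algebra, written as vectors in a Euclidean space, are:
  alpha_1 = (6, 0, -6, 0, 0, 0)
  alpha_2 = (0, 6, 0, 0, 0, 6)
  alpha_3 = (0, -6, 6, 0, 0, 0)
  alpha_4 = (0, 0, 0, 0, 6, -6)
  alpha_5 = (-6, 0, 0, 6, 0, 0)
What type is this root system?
Compute the Cartan integers a_ij = 2(alpha_i, alpha_j)/(alpha_j, alpha_j); the resulting 5x5 Cartan matrix is
[[2, 0, -1, 0, -1], [0, 2, -1, -1, 0], [-1, -1, 2, 0, 0], [0, -1, 0, 2, 0], [-1, 0, 0, 0, 2]].
All simple roots have the same length, so the diagram is simply laced. The associated Dynkin diagram is a chain of 5 nodes with single edges (A_5), so the type is A_5 (the algebra sl(6)).

A_5 (sl(6))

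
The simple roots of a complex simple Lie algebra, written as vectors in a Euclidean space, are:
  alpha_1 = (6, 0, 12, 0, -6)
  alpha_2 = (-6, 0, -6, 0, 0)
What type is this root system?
type G_2

Compute the Cartan integers a_ij = 2(alpha_i, alpha_j)/(alpha_j, alpha_j); the resulting 2x2 Cartan matrix is
[[2, -3], [-1, 2]].
The roots have two lengths (squared-length ratio 3:1); the short ones are alpha_{2}. The associated Dynkin diagram is two nodes joined by a triple edge (G_2), so the type is G_2.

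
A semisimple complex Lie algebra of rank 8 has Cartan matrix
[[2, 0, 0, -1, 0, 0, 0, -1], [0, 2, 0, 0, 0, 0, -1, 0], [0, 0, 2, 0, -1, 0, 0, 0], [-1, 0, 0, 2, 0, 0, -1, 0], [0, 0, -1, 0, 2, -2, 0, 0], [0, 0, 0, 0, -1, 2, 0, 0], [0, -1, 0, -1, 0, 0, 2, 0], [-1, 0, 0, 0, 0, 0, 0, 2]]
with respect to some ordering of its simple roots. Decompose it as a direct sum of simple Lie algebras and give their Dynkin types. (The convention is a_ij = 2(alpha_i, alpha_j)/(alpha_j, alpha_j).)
A_5 + B_3

The diagram associated to this matrix has two connected components: the simple roots {alpha_1, alpha_2, alpha_4, alpha_7, alpha_8} form a chain of 5 nodes with single edges (A_5), and {alpha_3, alpha_5, alpha_6} form a chain of 3 nodes with a double edge at one end; the terminal node there is the unique short simple root (B_3). A semisimple Lie algebra decomposes uniquely as the direct sum of simple ideals, one per connected component of its Dynkin diagram, so g ≅ A_5 ⊕ B_3 (dimension 35 + 21 = 56).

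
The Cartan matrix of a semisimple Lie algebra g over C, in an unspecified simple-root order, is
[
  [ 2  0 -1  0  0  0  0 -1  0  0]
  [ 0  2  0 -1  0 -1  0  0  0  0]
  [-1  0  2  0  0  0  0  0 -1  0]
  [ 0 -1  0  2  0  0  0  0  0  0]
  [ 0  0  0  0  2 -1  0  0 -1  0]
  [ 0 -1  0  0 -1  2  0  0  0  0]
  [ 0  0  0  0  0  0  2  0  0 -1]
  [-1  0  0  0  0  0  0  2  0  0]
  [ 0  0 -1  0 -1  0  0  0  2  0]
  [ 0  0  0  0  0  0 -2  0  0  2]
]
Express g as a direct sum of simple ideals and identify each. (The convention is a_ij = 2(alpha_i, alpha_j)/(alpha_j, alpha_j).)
A_8 (sl(9)) ⊕ B_2 (so(5))

The diagram associated to this matrix has two connected components: the simple roots {alpha_1, alpha_2, alpha_3, alpha_4, alpha_5, alpha_6, alpha_8, alpha_9} form a chain of 8 nodes with single edges (A_8), and {alpha_7, alpha_10} form a chain of 2 nodes with a double edge at one end; the terminal node there is the unique short simple root (B_2). A semisimple Lie algebra decomposes uniquely as the direct sum of simple ideals, one per connected component of its Dynkin diagram, so g ≅ A_8 ⊕ B_2 (dimension 80 + 10 = 90).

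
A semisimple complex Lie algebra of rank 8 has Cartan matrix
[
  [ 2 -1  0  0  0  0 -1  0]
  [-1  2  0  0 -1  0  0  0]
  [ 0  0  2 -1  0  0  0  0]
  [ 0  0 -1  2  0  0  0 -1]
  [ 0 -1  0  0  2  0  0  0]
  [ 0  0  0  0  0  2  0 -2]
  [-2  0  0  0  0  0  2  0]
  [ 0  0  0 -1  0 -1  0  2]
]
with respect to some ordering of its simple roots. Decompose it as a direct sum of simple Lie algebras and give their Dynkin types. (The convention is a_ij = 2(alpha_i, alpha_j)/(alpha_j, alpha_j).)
C4 ⊕ C4

The diagram associated to this matrix has two connected components: the simple roots {alpha_1, alpha_2, alpha_5, alpha_7} form a chain of 4 nodes with a double edge at one end; the terminal node there is the unique long simple root (C_4), and {alpha_3, alpha_4, alpha_6, alpha_8} form a chain of 4 nodes with a double edge at one end; the terminal node there is the unique long simple root (C_4). A semisimple Lie algebra decomposes uniquely as the direct sum of simple ideals, one per connected component of its Dynkin diagram, so g ≅ C_4 ⊕ C_4 (dimension 36 + 36 = 72).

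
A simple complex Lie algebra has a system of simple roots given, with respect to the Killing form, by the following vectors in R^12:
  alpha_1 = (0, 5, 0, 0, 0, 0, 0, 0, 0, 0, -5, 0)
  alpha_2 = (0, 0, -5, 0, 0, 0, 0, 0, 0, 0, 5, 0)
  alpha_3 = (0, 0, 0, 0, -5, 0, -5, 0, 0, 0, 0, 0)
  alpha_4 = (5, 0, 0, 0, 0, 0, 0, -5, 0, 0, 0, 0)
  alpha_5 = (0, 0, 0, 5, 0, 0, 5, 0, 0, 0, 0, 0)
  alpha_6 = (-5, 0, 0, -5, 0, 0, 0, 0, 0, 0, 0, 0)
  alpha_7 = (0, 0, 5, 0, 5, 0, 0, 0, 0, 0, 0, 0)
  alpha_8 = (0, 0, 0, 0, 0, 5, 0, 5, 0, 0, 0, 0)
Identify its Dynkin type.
Compute the Cartan integers a_ij = 2(alpha_i, alpha_j)/(alpha_j, alpha_j); the resulting 8x8 Cartan matrix is
[[2, -1, 0, 0, 0, 0, 0, 0], [-1, 2, 0, 0, 0, 0, -1, 0], [0, 0, 2, 0, -1, 0, -1, 0], [0, 0, 0, 2, 0, -1, 0, -1], [0, 0, -1, 0, 2, -1, 0, 0], [0, 0, 0, -1, -1, 2, 0, 0], [0, -1, -1, 0, 0, 0, 2, 0], [0, 0, 0, -1, 0, 0, 0, 2]].
All simple roots have the same length, so the diagram is simply laced. The associated Dynkin diagram is a chain of 8 nodes with single edges (A_8), so the type is A_8 (the algebra sl(9)).

A_8 (sl(9))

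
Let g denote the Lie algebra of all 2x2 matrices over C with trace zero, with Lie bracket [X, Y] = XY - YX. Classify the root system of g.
A1

This is sl(2), which has dimension 2^2 - 1 = 3 and rank 2 - 1 = 1 (a Cartan subalgebra is the diagonal traceless matrices). In the classification of classical Lie algebras, the special linear algebra sl(n+1) has type A_n; here n = 1, so the Dynkin diagram is a chain of 1 nodes with single edges (A_1). Hence the type is A_1.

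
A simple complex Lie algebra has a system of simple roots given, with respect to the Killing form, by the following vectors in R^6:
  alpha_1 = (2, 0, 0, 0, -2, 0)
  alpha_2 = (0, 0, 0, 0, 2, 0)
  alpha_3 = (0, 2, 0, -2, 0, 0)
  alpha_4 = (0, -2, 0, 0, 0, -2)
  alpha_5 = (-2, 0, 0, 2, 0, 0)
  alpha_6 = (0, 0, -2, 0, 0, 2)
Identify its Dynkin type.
B_6 (so(13))

Compute the Cartan integers a_ij = 2(alpha_i, alpha_j)/(alpha_j, alpha_j); the resulting 6x6 Cartan matrix is
[[2, -2, 0, 0, -1, 0], [-1, 2, 0, 0, 0, 0], [0, 0, 2, -1, -1, 0], [0, 0, -1, 2, 0, -1], [-1, 0, -1, 0, 2, 0], [0, 0, 0, -1, 0, 2]].
The roots have two lengths (squared-length ratio 2:1); the short ones are alpha_{2}. The associated Dynkin diagram is a chain of 6 nodes with a double edge at one end; the terminal node there is the unique short simple root (B_6), so the type is B_6 (the algebra so(13)).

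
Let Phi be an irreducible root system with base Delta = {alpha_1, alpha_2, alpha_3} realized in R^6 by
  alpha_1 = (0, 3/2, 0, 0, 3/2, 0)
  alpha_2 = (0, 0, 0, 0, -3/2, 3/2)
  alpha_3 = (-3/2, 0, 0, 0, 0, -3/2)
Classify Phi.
A3

Compute the Cartan integers a_ij = 2(alpha_i, alpha_j)/(alpha_j, alpha_j); the resulting 3x3 Cartan matrix is
[[2, -1, 0], [-1, 2, -1], [0, -1, 2]].
All simple roots have the same length, so the diagram is simply laced. The associated Dynkin diagram is a chain of 3 nodes with single edges (A_3), so the type is A_3 (the algebra sl(4)).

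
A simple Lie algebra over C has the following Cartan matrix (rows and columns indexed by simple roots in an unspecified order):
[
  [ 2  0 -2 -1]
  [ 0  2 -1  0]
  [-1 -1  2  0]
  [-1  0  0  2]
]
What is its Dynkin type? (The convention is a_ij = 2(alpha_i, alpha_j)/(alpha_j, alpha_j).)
F4

The matrix has rank 4 with 2's on the diagonal. Reading the off-diagonal entries as Dynkin edges (a single edge where a_ij = a_ji = -1; a double or triple edge where a_ij * a_ji = 2 or 3), the diagram is a chain of 4 nodes with a double edge between the middle two (F_4). One simple-root ordering that puts it in standard form is (alpha_4, alpha_1, alpha_3, alpha_2). So the algebra is type F_4.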